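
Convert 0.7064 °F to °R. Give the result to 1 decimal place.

460.4 °R

°R = °F + 459.67.
Applying the formula gives 460.4 °R.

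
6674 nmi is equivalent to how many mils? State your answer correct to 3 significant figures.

1 nmi = 7.29134 × 10^7 mils.
Thus 6674 × 7.29134 × 10^7 ≈ 4.87 × 10^11 mil.

4.87 × 10^11 mils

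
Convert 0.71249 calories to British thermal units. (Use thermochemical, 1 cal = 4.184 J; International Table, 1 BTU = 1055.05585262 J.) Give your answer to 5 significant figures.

0.0028255 BTU

1 calorie = 0.00396567 BTU.
0.71249 × 0.00396567 ≈ 0.0028255 BTU.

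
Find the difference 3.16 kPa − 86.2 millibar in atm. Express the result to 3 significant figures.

3.16 kPa = 0.0311868 atm and 86.2 mbar = 0.0850728 atm.
0.0311868 − 0.0850728 ≈ -0.0539 atm.

-0.0539 atm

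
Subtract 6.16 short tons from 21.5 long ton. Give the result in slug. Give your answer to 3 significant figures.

21.5 long ton = 1496.86 slug and 6.16 short ton = 382.917 slug.
1496.86 − 382.917 ≈ 1110 slug.

1110 slug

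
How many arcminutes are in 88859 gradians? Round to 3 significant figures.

4.80e+6 arcminutes

1 grad = 54.0000 arcminutes.
88859 × 54.0000 ≈ 4.80e+6 arcmin.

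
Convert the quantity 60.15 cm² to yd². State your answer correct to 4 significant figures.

0.007194 square yards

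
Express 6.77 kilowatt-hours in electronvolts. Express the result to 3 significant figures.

1.52 × 10^26 electronvolts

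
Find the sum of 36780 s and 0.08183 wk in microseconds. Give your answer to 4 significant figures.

36780 s = 3.67800e+10 μs and 0.08183 wk = 4.94908e+10 μs.
3.67800e+10 + 4.94908e+10 ≈ 8.627e+10 μs.

8.627e+10 μs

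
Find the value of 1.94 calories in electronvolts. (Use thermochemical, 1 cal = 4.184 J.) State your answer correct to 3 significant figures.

1 calorie = 2.61145 × 10^19 electronvolts.
Then 1.94 × 2.61145 × 10^19 ≈ 5.07 × 10^19 eV.

5.07 × 10^19 electronvolts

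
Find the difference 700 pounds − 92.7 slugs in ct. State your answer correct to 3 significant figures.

-5.18e+6 ct

700 lb = 1.58757e+6 ct and 92.7 slug = 6.76427e+6 ct.
1.58757e+6 − 6.76427e+6 ≈ -5.18e+6 ct.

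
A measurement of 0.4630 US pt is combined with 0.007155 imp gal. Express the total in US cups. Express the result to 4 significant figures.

0.4630 US pt = 0.926000 US cup and 0.007155 imp gal = 0.137485 US cup.
0.926000 + 0.137485 ≈ 1.063 US cup.

1.063 US cup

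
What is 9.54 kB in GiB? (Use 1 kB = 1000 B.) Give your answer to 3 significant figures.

8.88 × 10^-6 GiB

1 kilobyte = 9.31323 × 10^-7 gibibytes.
Thus 9.54 × 9.31323 × 10^-7 ≈ 8.88 × 10^-6 GiB.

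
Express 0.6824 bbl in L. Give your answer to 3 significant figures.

108 L

1 oil barrel = 158.987 L.
Then 0.6824 × 158.987 ≈ 108 L.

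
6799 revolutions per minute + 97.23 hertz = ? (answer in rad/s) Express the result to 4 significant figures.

6799 rpm = 711.990 rad/s and 97.23 Hz = 610.914 rad/s.
711.990 + 610.914 ≈ 1323 rad/s.

1323 radians per second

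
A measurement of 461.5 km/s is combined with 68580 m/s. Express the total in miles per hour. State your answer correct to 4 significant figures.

1.186e+6 miles per hour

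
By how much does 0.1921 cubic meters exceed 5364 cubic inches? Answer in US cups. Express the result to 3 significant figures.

440 US cups

0.1921 m³ = 811.959 US cup and 5364 in³ = 371.532 US cup.
811.959 − 371.532 ≈ 440 US cup.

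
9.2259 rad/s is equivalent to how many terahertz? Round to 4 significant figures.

1 radian per second = 1.59155e-13 THz.
So 9.2259 × 1.59155e-13 ≈ 1.468e-12 THz.

1.468e-12 THz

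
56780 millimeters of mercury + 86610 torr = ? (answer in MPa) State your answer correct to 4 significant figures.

19.12 megapascals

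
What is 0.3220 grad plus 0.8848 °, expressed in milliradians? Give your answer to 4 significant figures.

20.50 mrad

0.3220 grad = 5.05796 mrad and 0.8848 ° = 15.4427 mrad.
5.05796 + 15.4427 ≈ 20.50 mrad.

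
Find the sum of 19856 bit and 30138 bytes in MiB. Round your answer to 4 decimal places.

19856 bit = 0.00236702 MiB and 30138 B = 0.0287418 MiB.
0.00236702 + 0.0287418 ≈ 0.0311 MiB.

0.0311 mebibytes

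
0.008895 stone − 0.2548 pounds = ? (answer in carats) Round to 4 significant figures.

0.008895 st = 282.429 ct and 0.2548 lb = 577.877 ct.
282.429 − 577.877 ≈ -295.4 ct.

-295.4 carats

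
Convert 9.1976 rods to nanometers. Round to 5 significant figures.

4.6257 × 10^10 nm

1 rod = 5.02920 × 10^9 nm.
Thus 9.1976 × 5.02920 × 10^9 ≈ 4.6257 × 10^10 nm.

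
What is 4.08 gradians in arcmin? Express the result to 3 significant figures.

220 arcmin

1 grad = 54.0000 arcmin.
Then 4.08 × 54.0000 ≈ 220 arcmin.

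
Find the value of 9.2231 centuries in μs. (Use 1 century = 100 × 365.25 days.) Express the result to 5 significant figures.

1 century = 3.15576e+15 microseconds.
9.2231 × 3.15576e+15 ≈ 2.9106e+16 μs.

2.9106e+16 μs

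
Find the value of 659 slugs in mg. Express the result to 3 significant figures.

9.62e+9 milligrams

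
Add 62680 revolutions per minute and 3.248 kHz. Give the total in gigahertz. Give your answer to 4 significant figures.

62680 rpm = 1.04467e-6 GHz and 3.248 kHz = 3.24800e-6 GHz.
1.04467e-6 + 3.24800e-6 ≈ 4.293e-6 GHz.

4.293e-6 gigahertz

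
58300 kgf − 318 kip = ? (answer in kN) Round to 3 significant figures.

-843 kilonewtons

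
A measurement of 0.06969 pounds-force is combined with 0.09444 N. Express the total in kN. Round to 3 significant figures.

0.000404 kilonewtons

0.06969 lbf = 0.000309997 kN and 0.09444 N = 9.44400 × 10^-5 kN.
0.000309997 + 9.44400 × 10^-5 ≈ 0.000404 kN.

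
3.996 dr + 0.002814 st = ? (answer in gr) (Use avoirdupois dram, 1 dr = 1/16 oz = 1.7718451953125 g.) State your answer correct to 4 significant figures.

3.996 dr = 109.266 gr and 0.002814 st = 275.772 gr.
109.266 + 275.772 ≈ 385.0 gr.

385.0 gr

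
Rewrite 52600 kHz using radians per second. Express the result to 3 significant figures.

1 kilohertz = 6283.19 radians per second.
Then 52600 × 6283.19 ≈ 3.30e+8 rad/s.

3.30e+8 rad/s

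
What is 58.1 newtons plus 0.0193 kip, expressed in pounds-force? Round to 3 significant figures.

32.4 pounds-force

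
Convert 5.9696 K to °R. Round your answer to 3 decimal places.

°R = K × 9/5.
Applying the formula gives 10.745 °R.

10.745 °R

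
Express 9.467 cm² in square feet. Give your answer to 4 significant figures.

1 square centimeter = 0.00107639 ft².
So 9.467 × 0.00107639 ≈ 0.01019 ft².

0.01019 ft²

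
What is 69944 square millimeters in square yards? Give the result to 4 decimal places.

0.0837 yd²

1 mm² = 1.19599e-6 yd².
Then 69944 × 1.19599e-6 ≈ 0.0837 yd².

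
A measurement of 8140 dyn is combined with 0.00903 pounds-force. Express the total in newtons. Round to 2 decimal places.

8140 dyn = 0.0814000 N and 0.00903 lbf = 0.0401674 N.
0.0814000 + 0.0401674 ≈ 0.12 N.

0.12 N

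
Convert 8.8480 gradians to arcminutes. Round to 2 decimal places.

477.79 arcmin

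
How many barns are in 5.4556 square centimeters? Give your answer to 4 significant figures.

1 cm² = 1.00000 × 10^24 barns.
Thus 5.4556 × 1.00000 × 10^24 ≈ 5.456 × 10^24 barn.

5.456 × 10^24 barns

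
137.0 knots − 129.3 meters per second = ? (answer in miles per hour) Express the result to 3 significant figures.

-132 mph

137.0 kn = 157.657 mph and 129.3 m/s = 289.236 mph.
157.657 − 289.236 ≈ -132 mph.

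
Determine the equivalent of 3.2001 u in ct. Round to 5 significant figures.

2.6569e-23 carats

1 u = 8.30270e-24 ct.
3.2001 × 8.30270e-24 ≈ 2.6569e-23 ct.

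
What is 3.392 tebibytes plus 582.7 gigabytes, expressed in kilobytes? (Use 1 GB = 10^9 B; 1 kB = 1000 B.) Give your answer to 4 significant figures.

4.312 × 10^9 kilobytes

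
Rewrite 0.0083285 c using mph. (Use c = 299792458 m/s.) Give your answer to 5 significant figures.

1 speed of light = 6.70617 × 10^8 mph.
Then 0.0083285 × 6.70617 × 10^8 ≈ 5.5852 × 10^6 mph.

5.5852 × 10^6 miles per hour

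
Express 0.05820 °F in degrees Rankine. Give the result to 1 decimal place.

°R = °F + 459.67.
Applying the formula gives 459.7 °R.

459.7 degrees Rankine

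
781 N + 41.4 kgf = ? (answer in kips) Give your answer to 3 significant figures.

0.267 kip

781 N = 0.175576 kip and 41.4 kgf = 0.0912714 kip.
0.175576 + 0.0912714 ≈ 0.267 kip.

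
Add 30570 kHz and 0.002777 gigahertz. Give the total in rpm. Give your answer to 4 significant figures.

2.001 × 10^9 rpm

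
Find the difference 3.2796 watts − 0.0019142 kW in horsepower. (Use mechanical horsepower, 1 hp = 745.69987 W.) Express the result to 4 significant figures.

0.001831 horsepower

3.2796 W = 0.00439802 hp and 0.0019142 kW = 0.00256698 hp.
0.00439802 − 0.00256698 ≈ 0.001831 hp.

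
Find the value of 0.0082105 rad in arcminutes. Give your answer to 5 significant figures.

1 radian = 3437.75 arcminutes.
0.0082105 × 3437.75 ≈ 28.226 arcmin.

28.226 arcmin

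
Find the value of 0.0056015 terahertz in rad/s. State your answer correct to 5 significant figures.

3.5195e+10 radians per second

1 terahertz = 6.28319e+12 rad/s.
So 0.0056015 × 6.28319e+12 ≈ 3.5195e+10 rad/s.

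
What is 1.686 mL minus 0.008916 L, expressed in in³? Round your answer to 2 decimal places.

-0.44 cubic inches

1.686 mL = 0.102886 in³ and 0.008916 L = 0.544088 in³.
0.102886 − 0.544088 ≈ -0.44 in³.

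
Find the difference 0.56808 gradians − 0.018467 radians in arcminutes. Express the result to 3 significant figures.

-32.8 arcminutes

0.56808 grad = 30.6763 arcmin and 0.018467 rad = 63.4849 arcmin.
30.6763 − 63.4849 ≈ -32.8 arcmin.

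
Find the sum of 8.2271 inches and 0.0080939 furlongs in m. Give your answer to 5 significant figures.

8.2271 in = 0.208968 m and 0.0080939 furlong = 1.62823 m.
0.208968 + 1.62823 ≈ 1.8372 m.

1.8372 m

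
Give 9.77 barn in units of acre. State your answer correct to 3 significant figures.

1 barn = 2.47105 × 10^-32 acre.
Thus 9.77 × 2.47105 × 10^-32 ≈ 2.41 × 10^-31 acre.

2.41 × 10^-31 acres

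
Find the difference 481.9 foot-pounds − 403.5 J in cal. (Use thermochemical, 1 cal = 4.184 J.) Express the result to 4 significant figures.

59.72 cal

481.9 ft·lbf = 156.159 cal and 403.5 J = 96.4388 cal.
156.159 − 96.4388 ≈ 59.72 cal.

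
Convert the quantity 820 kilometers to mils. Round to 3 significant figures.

1 kilometer = 3.93701e+7 mil.
So 820 × 3.93701e+7 ≈ 3.23e+10 mil.

3.23e+10 mil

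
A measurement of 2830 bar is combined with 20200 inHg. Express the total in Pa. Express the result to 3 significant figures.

2830 bar = 2.83000 × 10^8 Pa and 20200 inHg = 6.84051 × 10^7 Pa.
2.83000 × 10^8 + 6.84051 × 10^7 ≈ 3.51 × 10^8 Pa.

3.51 × 10^8 Pa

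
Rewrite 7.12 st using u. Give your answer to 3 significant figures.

1 st = 3.82424 × 10^27 u.
Then 7.12 × 3.82424 × 10^27 ≈ 2.72 × 10^28 u.

2.72 × 10^28 u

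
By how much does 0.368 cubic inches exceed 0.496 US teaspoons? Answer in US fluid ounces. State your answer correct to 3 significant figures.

0.121 US fluid ounces

0.368 in³ = 0.203913 US fl oz and 0.496 US tsp = 0.0826667 US fl oz.
0.203913 − 0.0826667 ≈ 0.121 US fl oz.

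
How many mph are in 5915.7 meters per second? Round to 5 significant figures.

1 m/s = 2.23694 mph.
5915.7 × 2.23694 ≈ 13233 mph.

13233 mph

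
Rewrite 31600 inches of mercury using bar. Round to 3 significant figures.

1070 bar

1 inch of mercury = 0.0338639 bar.
Then 31600 × 0.0338639 ≈ 1070 bar.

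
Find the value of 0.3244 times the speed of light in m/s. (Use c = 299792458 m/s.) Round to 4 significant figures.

9.725e+7 m/s

1 speed of light = 2.99792e+8 m/s.
0.3244 × 2.99792e+8 ≈ 9.725e+7 m/s.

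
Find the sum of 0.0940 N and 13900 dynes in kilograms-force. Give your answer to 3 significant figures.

0.0238 kgf

0.0940 N = 0.00958533 kgf and 13900 dyn = 0.0141741 kgf.
0.00958533 + 0.0141741 ≈ 0.0238 kgf.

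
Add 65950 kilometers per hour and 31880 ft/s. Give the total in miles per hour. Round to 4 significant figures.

65950 km/h = 40979.4 mph and 31880 ft/s = 21736.4 mph.
40979.4 + 21736.4 ≈ 62720 mph.

62720 miles per hour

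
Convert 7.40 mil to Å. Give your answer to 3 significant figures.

1 mil = 254000 Å.
Thus 7.40 × 254000 ≈ 1.88e+6 Å.

1.88e+6 angstroms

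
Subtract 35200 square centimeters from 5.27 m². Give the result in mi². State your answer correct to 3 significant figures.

5.27 m² = 2.03476e-6 mi² and 35200 cm² = 1.35908e-6 mi².
2.03476e-6 − 1.35908e-6 ≈ 6.76e-7 mi².

6.76e-7 mi²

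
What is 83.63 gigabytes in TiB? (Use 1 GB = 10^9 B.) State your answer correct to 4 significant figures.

0.07606 TiB

1 gigabyte = 0.000909495 TiB.
So 83.63 × 0.000909495 ≈ 0.07606 TiB.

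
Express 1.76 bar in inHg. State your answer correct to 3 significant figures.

1 bar = 29.5300 inHg.
So 1.76 × 29.5300 ≈ 52.0 inHg.

52.0 inHg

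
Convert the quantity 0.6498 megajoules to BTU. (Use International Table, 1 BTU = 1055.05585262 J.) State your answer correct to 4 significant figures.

1 megajoule = 947.817 BTU.
Thus 0.6498 × 947.817 ≈ 615.9 BTU.

615.9 BTU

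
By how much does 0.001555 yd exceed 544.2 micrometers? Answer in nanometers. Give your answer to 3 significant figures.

878000 nm

0.001555 yd = 1.42189 × 10^6 nm and 544.2 μm = 544200 nm.
1.42189 × 10^6 − 544200 ≈ 878000 nm.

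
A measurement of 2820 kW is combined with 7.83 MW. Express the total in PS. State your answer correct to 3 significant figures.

14500 metric horsepower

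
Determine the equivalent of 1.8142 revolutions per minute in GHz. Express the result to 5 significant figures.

3.0237 × 10^-11 GHz

1 revolution per minute = 1.66667 × 10^-11 gigahertz.
Then 1.8142 × 1.66667 × 10^-11 ≈ 3.0237 × 10^-11 GHz.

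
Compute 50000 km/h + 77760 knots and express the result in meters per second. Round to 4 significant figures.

53890 m/s

50000 km/h = 13888.9 m/s and 77760 kn = 40003.2 m/s.
13888.9 + 40003.2 ≈ 53890 m/s.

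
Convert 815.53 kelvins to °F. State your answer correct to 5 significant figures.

K = (°F + 459.67) × 5/9.
Applying the formula gives 1008.3 °F.

1008.3 degrees Fahrenheit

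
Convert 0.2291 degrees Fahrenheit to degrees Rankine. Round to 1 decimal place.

°R = °F + 459.67.
Applying the formula gives 459.9 °R.

459.9 °R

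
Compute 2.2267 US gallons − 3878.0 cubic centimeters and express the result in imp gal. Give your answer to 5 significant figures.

2.2267 US gal = 1.85412 imp gal and 3878.0 cm³ = 0.853041 imp gal.
1.85412 − 0.853041 ≈ 1.0011 imp gal.

1.0011 imperial gallons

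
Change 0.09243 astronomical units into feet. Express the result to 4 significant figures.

1 astronomical unit = 4.90807 × 10^11 ft.
0.09243 × 4.90807 × 10^11 ≈ 4.537 × 10^10 ft.

4.537 × 10^10 ft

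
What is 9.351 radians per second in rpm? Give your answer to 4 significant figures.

89.30 revolutions per minute

1 radian per second = 9.54930 rpm.
So 9.351 × 9.54930 ≈ 89.30 rpm.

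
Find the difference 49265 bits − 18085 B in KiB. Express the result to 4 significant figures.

-11.65 KiB

49265 bit = 6.01379 KiB and 18085 B = 17.6611 KiB.
6.01379 − 17.6611 ≈ -11.65 KiB.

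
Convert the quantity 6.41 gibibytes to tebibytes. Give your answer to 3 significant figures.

1 GiB = 0.0009765625 TiB.
So 6.41 × 0.0009765625 ≈ 0.00626 TiB.

0.00626 tebibytes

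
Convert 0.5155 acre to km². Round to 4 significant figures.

0.002086 km²

1 acre = 0.00404686 km².
Thus 0.5155 × 0.00404686 ≈ 0.002086 km².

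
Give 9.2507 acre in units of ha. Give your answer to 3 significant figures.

1 acre = 0.404686 hectares.
So 9.2507 × 0.404686 ≈ 3.74 ha.

3.74 ha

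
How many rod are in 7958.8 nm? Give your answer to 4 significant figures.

1 nm = 1.98839e-10 rod.
Thus 7958.8 × 1.98839e-10 ≈ 1.583e-6 rod.

1.583e-6 rod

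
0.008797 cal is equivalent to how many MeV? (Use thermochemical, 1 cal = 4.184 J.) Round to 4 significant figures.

1 cal = 2.61145e+13 MeV.
0.008797 × 2.61145e+13 ≈ 2.297e+11 MeV.

2.297e+11 MeV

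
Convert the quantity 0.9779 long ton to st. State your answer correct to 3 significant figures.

156 st

1 long ton = 160.000 st.
Thus 0.9779 × 160.000 ≈ 156 st.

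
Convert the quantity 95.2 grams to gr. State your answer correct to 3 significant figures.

1 gram = 15.4324 grains.
So 95.2 × 15.4324 ≈ 1470 gr.

1470 grains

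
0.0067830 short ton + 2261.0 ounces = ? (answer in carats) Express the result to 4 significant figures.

0.0067830 short ton = 30767.2 ct and 2261.0 oz = 320491 ct.
30767.2 + 320491 ≈ 351300 ct.

351300 ct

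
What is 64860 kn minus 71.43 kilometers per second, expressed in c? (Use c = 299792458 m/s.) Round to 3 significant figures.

-0.000127 c

64860 kn = 0.000111300 c and 71.43 km/s = 0.000238265 c.
0.000111300 − 0.000238265 ≈ -0.000127 c.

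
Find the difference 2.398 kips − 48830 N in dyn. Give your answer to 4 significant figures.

2.398 kip = 1.06668 × 10^9 dyn and 48830 N = 4.88300 × 10^9 dyn.
1.06668 × 10^9 − 4.88300 × 10^9 ≈ -3.816 × 10^9 dyn.

-3.816 × 10^9 dyn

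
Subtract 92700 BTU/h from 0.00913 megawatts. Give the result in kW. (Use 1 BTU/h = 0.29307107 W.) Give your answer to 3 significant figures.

-18.0 kW

0.00913 MW = 9.13000 kW and 92700 BTU/h = 27.1677 kW.
9.13000 − 27.1677 ≈ -18.0 kW.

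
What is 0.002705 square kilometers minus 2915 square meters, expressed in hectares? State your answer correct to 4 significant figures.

-0.02100 hectares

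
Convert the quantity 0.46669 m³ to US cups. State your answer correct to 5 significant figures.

1972.6 US cups

1 m³ = 4226.75 US cup.
Thus 0.46669 × 4226.75 ≈ 1972.6 US cup.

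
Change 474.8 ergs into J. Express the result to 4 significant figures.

1 erg = 1.00000e-7 J.
Then 474.8 × 1.00000e-7 ≈ 4.748e-5 J.

4.748e-5 joules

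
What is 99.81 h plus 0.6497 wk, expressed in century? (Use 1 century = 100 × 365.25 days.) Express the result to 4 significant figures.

0.0002384 century

99.81 h = 0.000113860 century and 0.6497 wk = 0.000124515 century.
0.000113860 + 0.000124515 ≈ 0.0002384 century.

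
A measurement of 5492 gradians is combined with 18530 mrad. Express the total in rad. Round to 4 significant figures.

104.8 rad

5492 grad = 86.2681 rad and 18530 mrad = 18.5300 rad.
86.2681 + 18.5300 ≈ 104.8 rad.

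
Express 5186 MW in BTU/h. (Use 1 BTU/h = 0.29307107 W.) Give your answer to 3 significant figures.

1 MW = 3.41214e+6 BTU per hour.
Then 5186 × 3.41214e+6 ≈ 1.77e+10 BTU/h.

1.77e+10 BTU/h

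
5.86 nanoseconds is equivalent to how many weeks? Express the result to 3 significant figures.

9.69e-15 weeks

1 nanosecond = 1.65344e-15 weeks.
Then 5.86 × 1.65344e-15 ≈ 9.69e-15 wk.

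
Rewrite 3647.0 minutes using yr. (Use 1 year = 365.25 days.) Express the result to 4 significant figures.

1 min = 1.90129 × 10^-6 yr.
So 3647.0 × 1.90129 × 10^-6 ≈ 0.006934 yr.

0.006934 years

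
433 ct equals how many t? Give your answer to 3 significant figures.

8.66 × 10^-5 t

1 ct = 2.00000 × 10^-7 t.
433 × 2.00000 × 10^-7 ≈ 8.66 × 10^-5 t.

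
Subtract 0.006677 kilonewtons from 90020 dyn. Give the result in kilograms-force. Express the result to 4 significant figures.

90020 dyn = 0.0917949 kgf and 0.006677 kN = 0.680865 kgf.
0.0917949 − 0.680865 ≈ -0.5891 kgf.

-0.5891 kgf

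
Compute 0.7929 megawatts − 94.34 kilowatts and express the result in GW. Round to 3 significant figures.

0.7929 MW = 0.000792900 GW and 94.34 kW = 9.43400e-5 GW.
0.000792900 − 9.43400e-5 ≈ 0.000699 GW.

0.000699 GW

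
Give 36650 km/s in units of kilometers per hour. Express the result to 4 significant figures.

1.319 × 10^8 km/h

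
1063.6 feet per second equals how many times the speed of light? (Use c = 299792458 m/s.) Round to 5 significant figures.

1.0814 × 10^-6 c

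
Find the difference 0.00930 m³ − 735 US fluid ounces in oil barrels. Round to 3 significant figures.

-0.0782 bbl

0.00930 m³ = 0.0584952 bbl and 735 US fl oz = 0.136719 bbl.
0.0584952 − 0.136719 ≈ -0.0782 bbl.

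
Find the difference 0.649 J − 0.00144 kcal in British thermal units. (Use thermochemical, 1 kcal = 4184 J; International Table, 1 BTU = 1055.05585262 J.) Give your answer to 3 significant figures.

0.649 J = 0.000615133 BTU and 0.00144 kcal = 0.00571056 BTU.
0.000615133 − 0.00571056 ≈ -0.00510 BTU.

-0.00510 BTU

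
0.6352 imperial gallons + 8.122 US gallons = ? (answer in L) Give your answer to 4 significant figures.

33.63 L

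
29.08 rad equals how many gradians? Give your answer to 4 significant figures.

1 radian = 63.6620 gradians.
Thus 29.08 × 63.6620 ≈ 1851 grad.

1851 grad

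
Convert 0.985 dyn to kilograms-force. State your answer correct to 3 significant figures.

1.00e-6 kilograms-force

1 dyne = 1.01972e-6 kgf.
So 0.985 × 1.01972e-6 ≈ 1.00e-6 kgf.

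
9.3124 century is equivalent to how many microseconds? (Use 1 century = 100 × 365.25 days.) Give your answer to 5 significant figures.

2.9388 × 10^16 μs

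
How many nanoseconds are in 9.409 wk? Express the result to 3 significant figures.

5.69 × 10^15 nanoseconds

1 week = 6.04800 × 10^14 nanoseconds.
Thus 9.409 × 6.04800 × 10^14 ≈ 5.69 × 10^15 ns.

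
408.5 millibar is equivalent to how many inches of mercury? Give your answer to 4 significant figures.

12.06 inches of mercury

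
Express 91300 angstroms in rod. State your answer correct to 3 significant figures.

1.82e-6 rods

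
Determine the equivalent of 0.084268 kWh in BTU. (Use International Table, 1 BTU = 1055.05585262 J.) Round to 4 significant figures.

287.5 British thermal units

1 kWh = 3412.14 BTU.
Thus 0.084268 × 3412.14 ≈ 287.5 BTU.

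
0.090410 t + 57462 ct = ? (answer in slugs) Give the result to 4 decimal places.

6.9825 slugs

0.090410 t = 6.19505 slug and 57462 ct = 0.787480 slug.
6.19505 + 0.787480 ≈ 6.9825 slug.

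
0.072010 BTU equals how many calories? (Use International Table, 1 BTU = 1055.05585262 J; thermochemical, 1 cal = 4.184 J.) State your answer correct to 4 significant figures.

18.16 cal

1 BTU = 252.164 cal.
Then 0.072010 × 252.164 ≈ 18.16 cal.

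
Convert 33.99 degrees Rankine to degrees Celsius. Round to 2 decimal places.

°R = (°C + 273.15) × 9/5.
Applying the formula gives -254.27 °C.

-254.27 °C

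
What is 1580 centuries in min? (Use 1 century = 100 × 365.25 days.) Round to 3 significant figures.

1 century = 5.25960e+7 min.
Thus 1580 × 5.25960e+7 ≈ 8.31e+10 min.

8.31e+10 min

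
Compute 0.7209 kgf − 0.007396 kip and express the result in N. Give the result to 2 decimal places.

-25.83 newtons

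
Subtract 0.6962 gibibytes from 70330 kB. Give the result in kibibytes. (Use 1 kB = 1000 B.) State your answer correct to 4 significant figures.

-661300 kibibytes

70330 kB = 68681.6 KiB and 0.6962 GiB = 730019 KiB.
68681.6 − 730019 ≈ -661300 KiB.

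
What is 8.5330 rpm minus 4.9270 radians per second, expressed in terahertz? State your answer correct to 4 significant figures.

8.5330 rpm = 1.42217e-13 THz and 4.9270 rad/s = 7.84156e-13 THz.
1.42217e-13 − 7.84156e-13 ≈ -6.419e-13 THz.

-6.419e-13 THz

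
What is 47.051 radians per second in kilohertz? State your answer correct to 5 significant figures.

0.0074884 kHz

1 rad/s = 0.000159155 kilohertz.
47.051 × 0.000159155 ≈ 0.0074884 kHz.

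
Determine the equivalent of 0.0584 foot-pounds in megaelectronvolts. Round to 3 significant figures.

4.94 × 10^11 MeV

1 ft·lbf = 8.46235 × 10^12 MeV.
Thus 0.0584 × 8.46235 × 10^12 ≈ 4.94 × 10^11 MeV.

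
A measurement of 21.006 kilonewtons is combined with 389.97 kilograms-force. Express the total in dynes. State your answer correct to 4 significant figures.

2.483e+9 dyn

21.006 kN = 2.10060e+9 dyn and 389.97 kgf = 3.82430e+8 dyn.
2.10060e+9 + 3.82430e+8 ≈ 2.483e+9 dyn.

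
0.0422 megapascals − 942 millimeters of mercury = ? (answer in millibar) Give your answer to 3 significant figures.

-834 mbar

0.0422 MPa = 422.000 mbar and 942 mmHg = 1255.90 mbar.
422.000 − 1255.90 ≈ -834 mbar.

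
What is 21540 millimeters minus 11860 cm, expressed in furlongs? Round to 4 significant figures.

21540 mm = 0.107075 furlong and 11860 cm = 0.589557 furlong.
0.107075 − 0.589557 ≈ -0.4825 furlong.

-0.4825 furlong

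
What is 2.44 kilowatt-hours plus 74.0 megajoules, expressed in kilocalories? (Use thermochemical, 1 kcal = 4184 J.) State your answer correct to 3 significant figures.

19800 kcal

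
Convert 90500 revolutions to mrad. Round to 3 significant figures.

5.69 × 10^8 mrad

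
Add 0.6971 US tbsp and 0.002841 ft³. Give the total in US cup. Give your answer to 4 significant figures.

0.3836 US cup

0.6971 US tbsp = 0.04356875 US cup and 0.002841 ft³ = 0.3400345 US cup.
0.04356875 + 0.3400345 ≈ 0.3836 US cup.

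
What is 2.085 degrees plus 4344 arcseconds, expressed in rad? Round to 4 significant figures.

0.05745 rad

2.085 ° = 0.0363901 rad and 4344 arcsec = 0.0210603 rad.
0.0363901 + 0.0210603 ≈ 0.05745 rad.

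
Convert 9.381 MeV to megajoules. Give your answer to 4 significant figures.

1.503e-18 MJ

1 MeV = 1.60218e-19 megajoules.
So 9.381 × 1.60218e-19 ≈ 1.503e-18 MJ.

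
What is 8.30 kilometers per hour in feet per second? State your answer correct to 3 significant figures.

1 km/h = 0.911344 ft/s.
Thus 8.30 × 0.911344 ≈ 7.56 ft/s.

7.56 ft/s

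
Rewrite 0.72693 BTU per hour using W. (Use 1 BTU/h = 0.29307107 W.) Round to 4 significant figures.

1 BTU per hour = 0.293071 W.
Thus 0.72693 × 0.293071 ≈ 0.2130 W.

0.2130 W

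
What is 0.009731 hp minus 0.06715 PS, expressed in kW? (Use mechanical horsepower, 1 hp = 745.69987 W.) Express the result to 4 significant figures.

-0.04213 kW

0.009731 hp = 0.00725641 kW and 0.06715 PS = 0.0493887 kW.
0.00725641 − 0.0493887 ≈ -0.04213 kW.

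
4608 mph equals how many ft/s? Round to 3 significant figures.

6760 feet per second

1 mph = 1.46667 ft/s.
Then 4608 × 1.46667 ≈ 6760 ft/s.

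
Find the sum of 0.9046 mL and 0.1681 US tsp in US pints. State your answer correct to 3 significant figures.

0.9046 mL = 0.00191176 US pt and 0.1681 US tsp = 0.00175104 US pt.
0.00191176 + 0.00175104 ≈ 0.00366 US pt.

0.00366 US pints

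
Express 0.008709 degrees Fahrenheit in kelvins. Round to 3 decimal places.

K = (°F + 459.67) × 5/9.
Applying the formula gives 255.377 K.

255.377 kelvins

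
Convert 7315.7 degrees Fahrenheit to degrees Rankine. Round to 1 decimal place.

°R = °F + 459.67.
Applying the formula gives 7775.4 °R.

7775.4 °R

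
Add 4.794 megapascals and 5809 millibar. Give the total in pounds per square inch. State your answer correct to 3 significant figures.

4.794 MPa = 695.311 psi and 5809 mbar = 84.2524 psi.
695.311 + 84.2524 ≈ 780 psi.

780 psi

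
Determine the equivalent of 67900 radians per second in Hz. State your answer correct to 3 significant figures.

10800 hertz

1 rad/s = 0.159155 Hz.
Then 67900 × 0.159155 ≈ 10800 Hz.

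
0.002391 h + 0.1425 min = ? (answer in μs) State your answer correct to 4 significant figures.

1.716e+7 microseconds

0.002391 h = 8.60760e+6 μs and 0.1425 min = 8.55000e+6 μs.
8.60760e+6 + 8.55000e+6 ≈ 1.716e+7 μs.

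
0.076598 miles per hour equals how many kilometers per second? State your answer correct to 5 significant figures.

1 mile per hour = 0.000447040 kilometers per second.
0.076598 × 0.000447040 ≈ 3.4242 × 10^-5 km/s.

3.4242 × 10^-5 kilometers per second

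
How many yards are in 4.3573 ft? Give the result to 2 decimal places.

1 foot = 0.333333 yards.
Then 4.3573 × 0.333333 ≈ 1.45 yd.

1.45 yd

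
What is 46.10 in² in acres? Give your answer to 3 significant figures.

1 square inch = 1.59423 × 10^-7 acre.
So 46.10 × 1.59423 × 10^-7 ≈ 7.35 × 10^-6 acre.

7.35 × 10^-6 acre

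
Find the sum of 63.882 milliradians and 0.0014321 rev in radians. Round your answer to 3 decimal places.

0.073 rad

63.882 mrad = 0.0638820 rad and 0.0014321 rev = 0.00899815 rad.
0.0638820 + 0.00899815 ≈ 0.073 rad.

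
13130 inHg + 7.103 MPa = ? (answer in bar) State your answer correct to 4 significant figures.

515.7 bar

13130 inHg = 444.633 bar and 7.103 MPa = 71.0300 bar.
444.633 + 71.0300 ≈ 515.7 bar.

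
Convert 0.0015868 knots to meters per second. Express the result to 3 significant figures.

1 knot = 0.514444 meters per second.
So 0.0015868 × 0.514444 ≈ 0.000816 m/s.

0.000816 m/s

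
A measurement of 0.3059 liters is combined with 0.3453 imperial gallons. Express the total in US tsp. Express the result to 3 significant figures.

0.3059 L = 62.0623 US tsp and 0.3453 imp gal = 318.480 US tsp.
62.0623 + 318.480 ≈ 381 US tsp.

381 US tsp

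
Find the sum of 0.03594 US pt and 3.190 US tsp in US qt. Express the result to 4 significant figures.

0.03458 US qt

0.03594 US pt = 0.0179700 US qt and 3.190 US tsp = 0.0166146 US qt.
0.0179700 + 0.0166146 ≈ 0.03458 US qt.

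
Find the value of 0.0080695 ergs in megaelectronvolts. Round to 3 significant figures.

1 erg = 624151 MeV.
0.0080695 × 624151 ≈ 5040 MeV.

5040 megaelectronvolts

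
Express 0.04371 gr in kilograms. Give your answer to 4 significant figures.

1 gr = 6.47989e-5 kg.
0.04371 × 6.47989e-5 ≈ 2.832e-6 kg.

2.832e-6 kg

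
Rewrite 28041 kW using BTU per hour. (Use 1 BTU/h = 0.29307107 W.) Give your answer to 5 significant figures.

1 kilowatt = 3412.14 BTU per hour.
So 28041 × 3412.14 ≈ 9.5680 × 10^7 BTU/h.

9.5680 × 10^7 BTU/h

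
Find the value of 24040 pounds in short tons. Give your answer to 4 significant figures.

1 pound = 0.000500000 short ton.
So 24040 × 0.000500000 ≈ 12.02 short ton.

12.02 short ton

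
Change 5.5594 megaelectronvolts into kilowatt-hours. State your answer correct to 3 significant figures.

1 megaelectronvolt = 4.45049e-20 kWh.
Then 5.5594 × 4.45049e-20 ≈ 2.47e-19 kWh.

2.47e-19 kWh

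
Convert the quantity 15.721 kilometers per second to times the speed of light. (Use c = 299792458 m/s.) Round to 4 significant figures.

5.244 × 10^-5 c

1 kilometer per second = 3.33564 × 10^-6 c.
Then 15.721 × 3.33564 × 10^-6 ≈ 5.244 × 10^-5 c.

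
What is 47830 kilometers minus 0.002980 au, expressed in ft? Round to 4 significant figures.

47830 km = 1.56923 × 10^8 ft and 0.002980 au = 1.46260 × 10^9 ft.
1.56923 × 10^8 − 1.46260 × 10^9 ≈ -1.306 × 10^9 ft.

-1.306 × 10^9 ft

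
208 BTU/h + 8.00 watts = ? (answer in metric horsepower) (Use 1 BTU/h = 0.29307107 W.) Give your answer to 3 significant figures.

0.0938 PS

208 BTU/h = 0.0828809 PS and 8.00 W = 0.0108770 PS.
0.0828809 + 0.0108770 ≈ 0.0938 PS.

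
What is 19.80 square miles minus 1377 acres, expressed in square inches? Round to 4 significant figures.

7.085 × 10^10 in²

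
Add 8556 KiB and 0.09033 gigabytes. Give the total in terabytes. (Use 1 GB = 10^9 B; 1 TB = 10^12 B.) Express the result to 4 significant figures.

8556 KiB = 8.76134 × 10^-6 TB and 0.09033 GB = 9.03300 × 10^-5 TB.
8.76134 × 10^-6 + 9.03300 × 10^-5 ≈ 9.909 × 10^-5 TB.

9.909 × 10^-5 TB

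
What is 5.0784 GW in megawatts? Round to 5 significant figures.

1 gigawatt = 1000.00 megawatts.
5.0784 × 1000.00 ≈ 5078.4 MW.

5078.4 MW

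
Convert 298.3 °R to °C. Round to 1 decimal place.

-107.4 °C

°R = (°C + 273.15) × 9/5.
Applying the formula gives -107.4 °C.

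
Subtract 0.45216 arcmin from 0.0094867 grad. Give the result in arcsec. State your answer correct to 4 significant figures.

0.0094867 grad = 30.7369 arcsec and 0.45216 arcmin = 27.1296 arcsec.
30.7369 − 27.1296 ≈ 3.607 arcsec.

3.607 arcseconds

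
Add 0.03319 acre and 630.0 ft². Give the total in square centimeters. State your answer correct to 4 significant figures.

1.928e+6 square centimeters

0.03319 acre = 1.34315e+6 cm² and 630.0 ft² = 585289 cm².
1.34315e+6 + 585289 ≈ 1.928e+6 cm².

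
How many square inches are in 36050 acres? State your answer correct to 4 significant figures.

2.261e+11 in²

1 acre = 6.27264e+6 square inches.
Then 36050 × 6.27264e+6 ≈ 2.261e+11 in².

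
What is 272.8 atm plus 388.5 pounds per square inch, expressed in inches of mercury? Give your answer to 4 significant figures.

8954 inches of mercury

272.8 atm = 8162.52 inHg and 388.5 psi = 790.994 inHg.
8162.52 + 790.994 ≈ 8954 inHg.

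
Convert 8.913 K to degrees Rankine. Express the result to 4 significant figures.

°R = K × 9/5.
Applying the formula gives 16.04 °R.

16.04 °R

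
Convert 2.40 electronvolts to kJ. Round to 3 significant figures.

1 eV = 1.60218e-22 kJ.
Then 2.40 × 1.60218e-22 ≈ 3.85e-22 kJ.

3.85e-22 kilojoules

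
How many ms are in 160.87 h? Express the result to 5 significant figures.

1 h = 3.60000 × 10^6 ms.
Thus 160.87 × 3.60000 × 10^6 ≈ 5.7913 × 10^8 ms.

5.7913 × 10^8 milliseconds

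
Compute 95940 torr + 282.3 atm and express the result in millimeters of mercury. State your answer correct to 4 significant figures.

310500 millimeters of mercury

95940 torr = 95940.0 mmHg and 282.3 atm = 214548 mmHg.
95940.0 + 214548 ≈ 310500 mmHg.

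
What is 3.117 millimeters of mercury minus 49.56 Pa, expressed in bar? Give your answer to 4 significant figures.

3.117 mmHg = 0.00415566 bar and 49.56 Pa = 0.000495600 bar.
0.00415566 − 0.000495600 ≈ 0.003660 bar.

0.003660 bar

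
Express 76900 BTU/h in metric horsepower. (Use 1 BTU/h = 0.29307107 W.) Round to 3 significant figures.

30.6 PS

1 BTU per hour = 0.000398466 PS.
Then 76900 × 0.000398466 ≈ 30.6 PS.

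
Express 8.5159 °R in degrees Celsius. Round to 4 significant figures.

°R = (°C + 273.15) × 9/5.
Applying the formula gives -268.4 °C.

-268.4 degrees Celsius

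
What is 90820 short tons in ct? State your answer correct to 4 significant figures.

4.120e+11 ct

1 short ton = 4.53592e+6 ct.
90820 × 4.53592e+6 ≈ 4.120e+11 ct.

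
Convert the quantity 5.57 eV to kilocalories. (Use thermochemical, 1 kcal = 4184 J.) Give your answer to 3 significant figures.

1 electronvolt = 3.82929 × 10^-23 kcal.
Thus 5.57 × 3.82929 × 10^-23 ≈ 2.13 × 10^-22 kcal.

2.13 × 10^-22 kcal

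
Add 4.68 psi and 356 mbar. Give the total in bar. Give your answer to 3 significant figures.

4.68 psi = 0.322675 bar and 356 mbar = 0.356000 bar.
0.322675 + 0.356000 ≈ 0.679 bar.

0.679 bar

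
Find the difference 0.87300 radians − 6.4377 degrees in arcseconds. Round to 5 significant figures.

156890 arcsec

0.87300 rad = 180069 arcsec and 6.4377 ° = 23175.7 arcsec.
180069 − 23175.7 ≈ 156890 arcsec.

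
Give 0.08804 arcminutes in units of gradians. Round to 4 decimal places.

0.0016 gradians

1 arcmin = 0.0185185 grad.
So 0.08804 × 0.0185185 ≈ 0.0016 grad.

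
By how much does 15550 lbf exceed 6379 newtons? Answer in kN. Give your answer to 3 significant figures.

62.8 kilonewtons

15550 lbf = 69.1698 kN and 6379 N = 6.37900 kN.
69.1698 − 6.37900 ≈ 62.8 kN.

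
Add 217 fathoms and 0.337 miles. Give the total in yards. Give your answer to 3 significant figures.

1030 yards

217 fathom = 434.000 yd and 0.337 mi = 593.120 yd.
434.000 + 593.120 ≈ 1030 yd.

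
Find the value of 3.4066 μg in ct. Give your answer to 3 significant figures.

1.70e-5 carats

1 μg = 5.00000e-6 ct.
3.4066 × 5.00000e-6 ≈ 1.70e-5 ct.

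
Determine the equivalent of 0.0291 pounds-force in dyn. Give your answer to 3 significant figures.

1 lbf = 444822 dynes.
Thus 0.0291 × 444822 ≈ 12900 dyn.

12900 dynes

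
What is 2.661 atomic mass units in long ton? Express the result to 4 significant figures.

4.349e-30 long tons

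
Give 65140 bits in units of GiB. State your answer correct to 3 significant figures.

7.58e-6 GiB

1 bit = 1.16415e-10 GiB.
So 65140 × 1.16415e-10 ≈ 7.58e-6 GiB.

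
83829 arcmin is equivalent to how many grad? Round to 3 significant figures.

1550 gradians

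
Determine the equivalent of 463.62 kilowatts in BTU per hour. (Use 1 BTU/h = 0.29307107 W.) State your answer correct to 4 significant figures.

1 kilowatt = 3412.14 BTU/h.
Thus 463.62 × 3412.14 ≈ 1.582e+6 BTU/h.

1.582e+6 BTU/h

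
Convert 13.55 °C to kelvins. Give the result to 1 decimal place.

286.7 K

K = °C + 273.15.
Applying the formula gives 286.7 K.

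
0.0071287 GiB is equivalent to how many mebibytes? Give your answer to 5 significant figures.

7.2998 MiB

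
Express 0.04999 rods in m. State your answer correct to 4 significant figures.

0.2514 m

1 rod = 5.02920 meters.
Then 0.04999 × 5.02920 ≈ 0.2514 m.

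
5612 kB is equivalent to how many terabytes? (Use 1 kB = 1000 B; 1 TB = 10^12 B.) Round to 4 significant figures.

1 kilobyte = 1.00000e-9 TB.
Thus 5612 × 1.00000e-9 ≈ 5.612e-6 TB.

5.612e-6 TB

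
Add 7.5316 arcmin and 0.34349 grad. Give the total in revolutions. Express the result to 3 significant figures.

7.5316 arcmin = 0.000348685 rev and 0.34349 grad = 0.000858725 rev.
0.000348685 + 0.000858725 ≈ 0.00121 rev.

0.00121 rev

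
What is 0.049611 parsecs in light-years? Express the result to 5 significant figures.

1 parsec = 3.26156 light-years.
Then 0.049611 × 3.26156 ≈ 0.16181 ly.

0.16181 light-years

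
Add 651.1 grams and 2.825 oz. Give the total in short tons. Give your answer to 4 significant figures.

0.0008060 short ton

651.1 g = 0.0007177149 short ton and 2.825 oz = 8.828125e-5 short ton.
0.0007177149 + 8.828125e-5 ≈ 0.0008060 short ton.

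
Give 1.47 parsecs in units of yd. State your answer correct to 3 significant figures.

4.96 × 10^16 yd

1 parsec = 3.37454 × 10^16 yards.
Thus 1.47 × 3.37454 × 10^16 ≈ 4.96 × 10^16 yd.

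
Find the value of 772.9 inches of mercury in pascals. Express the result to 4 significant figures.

2.617 × 10^6 pascals

1 inHg = 3386.39 Pa.
Then 772.9 × 3386.39 ≈ 2.617 × 10^6 Pa.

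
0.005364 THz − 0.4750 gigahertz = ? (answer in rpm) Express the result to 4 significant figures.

0.005364 THz = 3.21840 × 10^11 rpm and 0.4750 GHz = 2.85000 × 10^10 rpm.
3.21840 × 10^11 − 2.85000 × 10^10 ≈ 2.933 × 10^11 rpm.

2.933 × 10^11 revolutions per minute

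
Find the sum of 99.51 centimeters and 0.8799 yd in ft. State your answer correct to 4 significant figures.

5.904 ft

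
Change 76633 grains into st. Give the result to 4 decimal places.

1 grain = 1.02041 × 10^-5 st.
76633 × 1.02041 × 10^-5 ≈ 0.7820 st.

0.7820 st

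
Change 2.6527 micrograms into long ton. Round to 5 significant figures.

2.6108 × 10^-12 long ton

1 microgram = 9.84207 × 10^-13 long tons.
Then 2.6527 × 9.84207 × 10^-13 ≈ 2.6108 × 10^-12 long ton.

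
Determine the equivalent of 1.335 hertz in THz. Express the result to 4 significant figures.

1 hertz = 1.00000 × 10^-12 THz.
Thus 1.335 × 1.00000 × 10^-12 ≈ 1.335 × 10^-12 THz.

1.335 × 10^-12 terahertz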